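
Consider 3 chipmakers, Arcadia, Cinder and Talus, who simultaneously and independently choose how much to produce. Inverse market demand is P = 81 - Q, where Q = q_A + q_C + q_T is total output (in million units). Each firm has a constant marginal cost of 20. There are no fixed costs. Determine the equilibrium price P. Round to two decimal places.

35.25

Each firm earns π_i = (81 - Q)q_i - 20q_i.
Setting ∂π_i/∂q_i = 0 with rivals' quantities fixed: 61 - 2q_i - Σ_{j≠i} q_j = 0.
With identical firms every q_j equals q_i, so Σ_{j≠i} q_j = 2q_i and 61 = 4q_i, giving q_i = 61/4.
Total output Q = 183/4, so price P = 81 - 183/4 = 141/4.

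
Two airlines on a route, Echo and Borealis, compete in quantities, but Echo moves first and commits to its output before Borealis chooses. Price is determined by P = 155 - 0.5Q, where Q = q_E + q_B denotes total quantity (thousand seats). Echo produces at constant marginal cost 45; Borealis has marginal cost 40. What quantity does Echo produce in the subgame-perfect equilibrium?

105

Solve by backward induction. Given q_E, the follower Borealis maximises π_B = (155 - (1/2)q_E - (1/2)q_B)q_B - 40q_B.
∂π_B/∂q_B = 115 - (1/2)q_E - q_B = 0 gives the reaction function q_B = (115 - (1/2)q_E).
The leader anticipates this reaction. Substituting into P = 155 - 0.5Q gives P = 195/2 - (1/4)q_E, so π_E = (195/2 - (1/4)q_E)q_E - 45q_E.
Maximising: ∂π_E/∂q_E = 105/2 - (1/2)q_E = 0, giving q_E = 105.
Then q_B = (115 - (1/2)·105) = 125/2.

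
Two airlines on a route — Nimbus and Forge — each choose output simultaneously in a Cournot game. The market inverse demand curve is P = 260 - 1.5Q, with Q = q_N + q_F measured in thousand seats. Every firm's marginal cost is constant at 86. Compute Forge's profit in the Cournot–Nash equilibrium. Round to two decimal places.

2242.67

A representative firm's profit is π_i = q_i(260 - 1.5Q) - 86q_i.
Setting ∂π_i/∂q_i = 0 with rivals' quantities fixed: 174 - 3q_i - (3/2)q_j = 0.
With identical firms every q_j equals q_i, so q_j = q_i and 174 = (9/2)q_i, giving q_i = 116/3.
Price P = 260 - (3/2)·(232/3) = 144.
Forge's profit: (144 - 86)·(116/3) = 2242.6667.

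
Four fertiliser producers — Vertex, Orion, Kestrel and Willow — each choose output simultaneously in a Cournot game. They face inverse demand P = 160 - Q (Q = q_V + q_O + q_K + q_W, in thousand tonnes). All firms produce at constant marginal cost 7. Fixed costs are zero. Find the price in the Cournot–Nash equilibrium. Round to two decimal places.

37.60

A representative firm's profit is π_i = q_i(160 - Q) - 7q_i.
Setting ∂π_i/∂q_i = 0 with rivals' quantities fixed: 153 - 2q_i - Σ_{j≠i} q_j = 0.
By symmetry each firm produces the same amount; substituting Σ_{j≠i} q_j = 3q_i yields q_i = 153/5.
Total output Q = 612/5, so price P = 160 - 612/5 = 188/5.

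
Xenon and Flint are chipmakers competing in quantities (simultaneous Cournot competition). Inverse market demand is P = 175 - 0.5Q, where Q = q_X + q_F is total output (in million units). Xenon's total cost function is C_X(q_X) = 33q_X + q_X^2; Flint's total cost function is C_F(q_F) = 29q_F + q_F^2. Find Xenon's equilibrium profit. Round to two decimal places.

Xenon's profit: π_X = (175 - 0.5Q)q_X - (33q_X + q_X²). Setting ∂π_X/∂q_X = 0: 142 - 3q_X - (1/2)(q_F) = 0.
Flint's first-order condition: 146 - 3q_F - (1/2)(q_X) = 0.
Best responses: q_X = (142 - (1/2)q_F)/3, q_F = (146 - (1/2)q_X)/3.
Solving the pair: q_X = 1412/35, q_F = 1468/35.
Price P = 175 - (1/2)·(576/7) = 937/7.
Xenon's profit: (937/7)·(1412/35) - 33·(1412/35) - (1412/35)² = 2441.3192.

2441.32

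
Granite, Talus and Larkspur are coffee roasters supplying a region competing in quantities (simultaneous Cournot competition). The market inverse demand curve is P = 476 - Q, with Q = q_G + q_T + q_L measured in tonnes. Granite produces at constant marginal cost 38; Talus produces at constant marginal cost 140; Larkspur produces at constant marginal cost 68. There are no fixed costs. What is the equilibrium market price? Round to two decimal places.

180.50

Granite's profit: π_G = (476 - Q)q_G - (38q_G). Setting ∂π_G/∂q_G = 0: 438 - 2q_G - (q_T + q_L) = 0.
Talus's first-order condition: 336 - 2q_T - (q_G + q_L) = 0.
Larkspur's profit: π_L = (476 - Q)q_L - (68q_L). Setting ∂π_L/∂q_L = 0: 408 - 2q_L - (q_G + q_T) = 0.
Adding the 3 first-order conditions: 1182 − 4Q = 0, so Q = 591/2.
Back-substituting: q_G = (438 − 591/2) = 285/2, q_T = (336 − 591/2) = 81/2, q_L = (408 − 591/2) = 225/2.
Total output Q = 591/2, so price P = 476 - 591/2 = 361/2.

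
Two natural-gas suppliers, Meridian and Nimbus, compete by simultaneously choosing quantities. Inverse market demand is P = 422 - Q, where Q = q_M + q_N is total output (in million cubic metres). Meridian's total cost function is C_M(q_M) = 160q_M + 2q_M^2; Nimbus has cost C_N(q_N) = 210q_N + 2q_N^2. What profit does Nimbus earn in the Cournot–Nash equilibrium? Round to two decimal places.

2498.20

Meridian's profit: π_M = (422 - Q)q_M - (160q_M + 2q_M²). Setting ∂π_M/∂q_M = 0: 262 - 6q_M - (q_N) = 0.
Nimbus's profit: π_N = (422 - Q)q_N - (210q_N + 2q_N²). Setting ∂π_N/∂q_N = 0: 212 - 6q_N - (q_M) = 0.
So q_M = (262 - q_N)/6 and q_N = (212 - q_M)/6.
Solving the pair: q_M = 272/7, q_N = 202/7.
Price P = 422 - 474/7 = 354.2857.
Nimbus's profit: 354.2857·(202/7) - 210·(202/7) - 2(202/7)² = 2498.2041.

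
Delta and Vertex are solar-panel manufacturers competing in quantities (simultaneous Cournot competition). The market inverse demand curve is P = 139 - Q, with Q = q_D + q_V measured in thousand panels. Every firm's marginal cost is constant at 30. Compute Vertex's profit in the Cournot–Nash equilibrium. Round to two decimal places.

1320.11

A representative firm's profit is π_i = q_i(139 - Q) - 30q_i.
Setting ∂π_i/∂q_i = 0 with rivals' quantities fixed: 109 - 2q_i - q_j = 0.
By symmetry each firm produces the same amount; substituting q_j = q_i yields q_i = 109/3.
Price P = 139 - 218/3 = 199/3.
Vertex's profit: (199/3 - 30)·(109/3) = 1320.1111.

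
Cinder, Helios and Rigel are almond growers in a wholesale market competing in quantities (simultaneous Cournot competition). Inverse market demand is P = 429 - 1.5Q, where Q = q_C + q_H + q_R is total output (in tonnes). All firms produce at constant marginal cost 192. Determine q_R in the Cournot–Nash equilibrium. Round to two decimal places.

Each firm earns π_i = (429 - 1.5Q)q_i - 192q_i.
Setting ∂π_i/∂q_i = 0 with rivals' quantities fixed: 237 - 3q_i - (3/2)·Σ_{j≠i} q_j = 0.
With identical firms every q_j equals q_i, so Σ_{j≠i} q_j = 2q_i and 237 = 6q_i, giving q_i = 79/2.

39.50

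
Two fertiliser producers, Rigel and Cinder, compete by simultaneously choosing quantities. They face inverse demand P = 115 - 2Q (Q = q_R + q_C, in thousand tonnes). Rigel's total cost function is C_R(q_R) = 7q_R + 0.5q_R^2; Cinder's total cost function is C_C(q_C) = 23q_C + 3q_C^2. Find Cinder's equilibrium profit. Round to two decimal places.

Rigel's profit: π_R = (115 - 2Q)q_R - (7q_R + (1/2)q_R²). Setting ∂π_R/∂q_R = 0: 108 - 5q_R - 2(q_C) = 0.
Cinder's profit: π_C = (115 - 2Q)q_C - (23q_C + 3q_C²). Setting ∂π_C/∂q_C = 0: 92 - 10q_C - 2(q_R) = 0.
So q_R = (108 - 2q_C)/5 and q_C = (92 - 2q_R)/10.
Solving the pair: q_R = 448/23, q_C = 122/23.
Price P = 115 - 2·(570/23) = 1505/23.
Cinder's profit: (1505/23)·(122/23) - 23·(122/23) - 3(122/23)² = 140.6805.

140.68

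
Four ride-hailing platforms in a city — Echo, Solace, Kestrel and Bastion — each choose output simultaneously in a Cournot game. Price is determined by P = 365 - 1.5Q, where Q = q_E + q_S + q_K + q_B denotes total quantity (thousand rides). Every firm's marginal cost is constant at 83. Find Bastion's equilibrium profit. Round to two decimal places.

A representative firm's profit is π_i = q_i(365 - 1.5Q) - 83q_i.
Setting ∂π_i/∂q_i = 0 with rivals' quantities fixed: 282 - 3q_i - (3/2)·Σ_{j≠i} q_j = 0.
By symmetry each firm produces the same amount; substituting Σ_{j≠i} q_j = 3q_i yields q_i = 282/(15/2) = 188/5.
Price P = 365 - (3/2)·(752/5) = 697/5.
Bastion's profit: (697/5 - 83)·(188/5) = 2120.6400.

2120.64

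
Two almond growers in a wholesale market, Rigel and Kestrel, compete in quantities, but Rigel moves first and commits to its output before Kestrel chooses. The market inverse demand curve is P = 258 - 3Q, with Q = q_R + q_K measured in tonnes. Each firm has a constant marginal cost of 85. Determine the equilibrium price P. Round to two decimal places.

The follower Kestrel best-responds to any q_R: π_K = (258 - 3Q)q_K - 85q_K.
Follower FOC: 173 - 3q_R - 6q_K = 0, so q_K(q_R) = (173 - 3q_R)/6.
Rigel substitutes q_K(q_R) into its own profit: π_R = q_R(258 - 3q_R - (173 - 3q_R)/2) - 85q_R = (343/2 - (3/2)q_R)q_R - 85q_R.
The leader's first-order condition 173/2 - 3q_R = 0 yields q_R = 173/6.
Then q_K = (173 - 3·(173/6))/6 = 173/12.
Total output Q = 173/4, so price P = 258 - 3·(173/4) = 513/4.

128.25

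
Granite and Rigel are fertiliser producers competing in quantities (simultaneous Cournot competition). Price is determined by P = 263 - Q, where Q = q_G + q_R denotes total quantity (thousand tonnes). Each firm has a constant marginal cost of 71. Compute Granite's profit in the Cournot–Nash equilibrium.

4096

A representative firm's profit is π_i = q_i(263 - Q) - 71q_i.
First-order condition (treating rivals' output as given): 192 - 2q_i - q_j = 0.
By symmetry each firm produces the same amount; substituting q_j = q_i yields q_i = 192/3 = 64.
Price P = 263 - 128 = 135.
Granite's profit: (135 - 71)·64 = 4096.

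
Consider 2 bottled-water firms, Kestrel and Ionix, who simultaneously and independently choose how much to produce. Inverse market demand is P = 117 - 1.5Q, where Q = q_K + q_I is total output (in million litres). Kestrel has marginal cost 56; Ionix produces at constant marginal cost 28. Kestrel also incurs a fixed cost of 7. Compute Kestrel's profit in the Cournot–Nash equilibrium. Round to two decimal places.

73.67

Kestrel's profit: π_K = (117 - 1.5Q)q_K - (56q_K). Setting ∂π_K/∂q_K = 0: 61 - 3q_K - (3/2)(q_I) = 0.
Ionix's profit: π_I = (117 - 1.5Q)q_I - (28q_I). Setting ∂π_I/∂q_I = 0: 89 - 3q_I - (3/2)(q_K) = 0.
So q_K = (61 - (3/2)q_I)/3 and q_I = (89 - (3/2)q_K)/3.
Solving the pair: q_K = 22/3, q_I = 26.
Price P = 117 - (3/2)·(100/3) = 67.
Kestrel's profit: (67 - 56)·(22/3) - 7 = 221/3.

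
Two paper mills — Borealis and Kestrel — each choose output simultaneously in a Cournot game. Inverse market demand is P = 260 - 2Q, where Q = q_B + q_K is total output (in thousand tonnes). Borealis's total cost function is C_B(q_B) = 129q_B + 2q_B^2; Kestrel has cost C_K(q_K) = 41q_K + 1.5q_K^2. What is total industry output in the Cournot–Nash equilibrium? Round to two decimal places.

37.87

Borealis's profit: π_B = (260 - 2Q)q_B - (129q_B + 2q_B²). Setting ∂π_B/∂q_B = 0: 131 - 8q_B - 2(q_K) = 0.
Kestrel's first-order condition: 219 - 7q_K - 2(q_B) = 0.
So q_B = (131 - 2q_K)/8 and q_K = (219 - 2q_B)/7.
Substituting one into the other gives q_B = 479/52 and q_K = 745/26.
Total output Q = 479/52 + 745/26 = 1969/52.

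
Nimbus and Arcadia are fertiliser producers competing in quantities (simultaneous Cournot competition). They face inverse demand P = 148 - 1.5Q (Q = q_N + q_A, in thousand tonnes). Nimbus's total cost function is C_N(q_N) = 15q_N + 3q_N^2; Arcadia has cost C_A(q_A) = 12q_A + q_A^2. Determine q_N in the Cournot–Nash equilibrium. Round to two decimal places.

10.78

Nimbus's profit: π_N = (148 - 1.5Q)q_N - (15q_N + 3q_N²). Setting ∂π_N/∂q_N = 0: 133 - 9q_N - (3/2)(q_A) = 0.
Arcadia's profit: π_A = (148 - 1.5Q)q_A - (12q_A + q_A²). Setting ∂π_A/∂q_A = 0: 136 - 5q_A - (3/2)(q_N) = 0.
So q_N = (133 - (3/2)q_A)/9 and q_A = (136 - (3/2)q_N)/5.
Solving the pair: q_N = 1844/171, q_A = 1366/57.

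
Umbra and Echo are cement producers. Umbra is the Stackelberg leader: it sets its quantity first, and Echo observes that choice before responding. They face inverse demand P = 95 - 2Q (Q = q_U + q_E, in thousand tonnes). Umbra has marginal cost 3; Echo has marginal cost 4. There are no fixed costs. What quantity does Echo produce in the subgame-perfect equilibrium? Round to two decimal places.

Solve by backward induction. Given q_U, the follower Echo maximises π_E = (95 - 2q_U - 2q_E)q_E - 4q_E.
Setting the follower's marginal profit to zero, 91 - 2q_U - 4q_E = 0, i.e. q_E = (91 - 2q_U)/4.
Umbra substitutes q_E(q_U) into its own profit: π_U = q_U(95 - 2q_U - (91 - 2q_U)/2) - 3q_U = (99/2 - q_U)q_U - 3q_U.
The leader's first-order condition 93/2 - 2q_U = 0 yields q_U = 93/4.
Then q_E = (91 - 2·(93/4))/4 = 89/8.

11.13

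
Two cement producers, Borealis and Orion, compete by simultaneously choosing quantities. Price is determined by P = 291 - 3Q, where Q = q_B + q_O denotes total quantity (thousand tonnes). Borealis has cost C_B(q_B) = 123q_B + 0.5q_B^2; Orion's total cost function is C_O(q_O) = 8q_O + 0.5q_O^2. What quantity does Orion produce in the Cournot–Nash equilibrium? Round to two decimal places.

36.93

Borealis's profit: π_B = (291 - 3Q)q_B - (123q_B + (1/2)q_B²). Setting ∂π_B/∂q_B = 0: 168 - 7q_B - 3(q_O) = 0.
Orion's first-order condition: 283 - 7q_O - 3(q_B) = 0.
So q_B = (168 - 3q_O)/7 and q_O = (283 - 3q_B)/7.
Solving the pair: q_B = 327/40, q_O = 1477/40.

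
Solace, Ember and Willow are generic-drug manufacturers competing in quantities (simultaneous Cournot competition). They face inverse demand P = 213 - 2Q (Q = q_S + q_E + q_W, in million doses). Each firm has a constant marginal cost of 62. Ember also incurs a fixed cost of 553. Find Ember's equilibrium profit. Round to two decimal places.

Each firm earns π_i = (213 - 2Q)q_i - 62q_i.
First-order condition (treating rivals' output as given): 151 - 4q_i - 2·Σ_{j≠i} q_j = 0.
With identical firms every q_j equals q_i, so Σ_{j≠i} q_j = 2q_i and 151 = 8q_i, giving q_i = 151/8.
Price P = 213 - 2·(453/8) = 399/4.
Ember's profit: (399/4 - 62)·(151/8) - 553 = 159.5313.

159.53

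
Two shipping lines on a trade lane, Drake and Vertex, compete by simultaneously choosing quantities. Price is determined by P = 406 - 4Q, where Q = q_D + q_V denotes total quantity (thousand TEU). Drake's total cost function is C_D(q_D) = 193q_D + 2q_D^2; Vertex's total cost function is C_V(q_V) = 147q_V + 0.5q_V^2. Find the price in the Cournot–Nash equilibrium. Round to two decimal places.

Drake's profit: π_D = (406 - 4Q)q_D - (193q_D + 2q_D²). Setting ∂π_D/∂q_D = 0: 213 - 12q_D - 4(q_V) = 0.
Vertex's first-order condition: 259 - 9q_V - 4(q_D) = 0.
So q_D = (213 - 4q_V)/12 and q_V = (259 - 4q_D)/9.
Substituting one into the other gives q_D = 881/92 and q_V = 564/23.
Total output Q = 34.0978, so price P = 406 - 4·34.0978 = 269.6087.

269.61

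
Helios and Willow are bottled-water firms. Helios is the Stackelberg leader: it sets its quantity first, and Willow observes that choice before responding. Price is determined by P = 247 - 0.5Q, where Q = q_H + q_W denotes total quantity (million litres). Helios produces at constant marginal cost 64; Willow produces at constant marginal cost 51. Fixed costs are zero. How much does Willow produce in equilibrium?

111

The follower Willow best-responds to any q_H: π_W = (247 - 0.5Q)q_W - 51q_W.
Follower FOC: 196 - (1/2)q_H - q_W = 0, so q_W(q_H) = (196 - (1/2)q_H).
Helios substitutes q_W(q_H) into its own profit: π_H = q_H(247 - (1/2)q_H - (196 - (1/2)q_H)/2) - 64q_H = (149 - (1/4)q_H)q_H - 64q_H.
Leader FOC: 85 - (1/2)q_H = 0, so q_H = 170.
Then q_W = (196 - (1/2)·170) = 111.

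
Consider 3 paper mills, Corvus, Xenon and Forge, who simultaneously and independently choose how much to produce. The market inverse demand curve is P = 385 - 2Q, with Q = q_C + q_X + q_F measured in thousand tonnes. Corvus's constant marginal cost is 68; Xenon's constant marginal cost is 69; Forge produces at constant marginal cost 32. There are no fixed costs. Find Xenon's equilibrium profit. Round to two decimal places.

2415.13

Corvus's profit: π_C = (385 - 2Q)q_C - (68q_C). Setting ∂π_C/∂q_C = 0: 317 - 4q_C - 2(q_X + q_F) = 0.
Xenon's first-order condition: 316 - 4q_X - 2(q_C + q_F) = 0.
Forge's profit: π_F = (385 - 2Q)q_F - (32q_F). Setting ∂π_F/∂q_F = 0: 353 - 4q_F - 2(q_C + q_X) = 0.
Adding the 3 first-order conditions: 986 − 8Q = 0, so Q = 493/4.
Back-substituting: q_C = (317 − 493/2)/2 = 141/4, q_X = (316 − 493/2)/2 = 139/4, q_F = (353 − 493/2)/2 = 213/4.
Price P = 385 - 2·(493/4) = 277/2.
Xenon's profit: (277/2 - 69)·(139/4) = 2415.1250.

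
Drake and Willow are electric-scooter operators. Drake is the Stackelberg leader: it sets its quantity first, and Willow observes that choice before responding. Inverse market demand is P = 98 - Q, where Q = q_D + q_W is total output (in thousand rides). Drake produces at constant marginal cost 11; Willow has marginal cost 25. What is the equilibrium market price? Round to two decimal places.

The follower Willow best-responds to any q_D: π_W = (98 - Q)q_W - 25q_W.
Follower FOC: 73 - q_D - 2q_W = 0, so q_W(q_D) = (73 - q_D)/2.
Drake substitutes q_W(q_D) into its own profit: π_D = q_D(98 - q_D - (73 - q_D)/2) - 11q_D = (123/2 - (1/2)q_D)q_D - 11q_D.
Maximising: ∂π_D/∂q_D = 101/2 - q_D = 0, giving q_D = 101/2.
Then q_W = (73 - 101/2)/2 = 45/4.
Total output Q = 247/4, so price P = 98 - 247/4 = 145/4.

36.25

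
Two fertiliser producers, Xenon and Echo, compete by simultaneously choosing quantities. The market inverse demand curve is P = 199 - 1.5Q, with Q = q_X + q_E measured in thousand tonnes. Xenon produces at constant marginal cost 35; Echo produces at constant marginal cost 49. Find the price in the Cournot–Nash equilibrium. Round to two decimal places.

Xenon's profit: π_X = (199 - 1.5Q)q_X - (35q_X). Setting ∂π_X/∂q_X = 0: 164 - 3q_X - (3/2)(q_E) = 0.
Echo's profit: π_E = (199 - 1.5Q)q_E - (49q_E). Setting ∂π_E/∂q_E = 0: 150 - 3q_E - (3/2)(q_X) = 0.
So q_X = (164 - (3/2)q_E)/3 and q_E = (150 - (3/2)q_X)/3.
Solving the pair: q_X = 356/9, q_E = 272/9.
Total output Q = 628/9, so price P = 199 - (3/2)·(628/9) = 283/3.

94.33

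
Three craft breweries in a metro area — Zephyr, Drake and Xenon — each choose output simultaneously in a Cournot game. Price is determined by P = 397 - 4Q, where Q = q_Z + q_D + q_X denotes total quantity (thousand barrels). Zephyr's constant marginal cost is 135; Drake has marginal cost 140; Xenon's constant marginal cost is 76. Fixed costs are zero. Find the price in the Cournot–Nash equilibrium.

Zephyr's profit: π_Z = (397 - 4Q)q_Z - (135q_Z). Setting ∂π_Z/∂q_Z = 0: 262 - 8q_Z - 4(q_D + q_X) = 0.
Drake's first-order condition: 257 - 8q_D - 4(q_Z + q_X) = 0.
Xenon's first-order condition: 321 - 8q_X - 4(q_Z + q_D) = 0.
Adding the 3 first-order conditions: 840 − 16Q = 0, so Q = 105/2.
Back-substituting: q_Z = (262 − 210)/4 = 13, q_D = (257 − 210)/4 = 47/4, q_X = (321 − 210)/4 = 111/4.
Total output Q = 105/2, so price P = 397 - 4·(105/2) = 187.

187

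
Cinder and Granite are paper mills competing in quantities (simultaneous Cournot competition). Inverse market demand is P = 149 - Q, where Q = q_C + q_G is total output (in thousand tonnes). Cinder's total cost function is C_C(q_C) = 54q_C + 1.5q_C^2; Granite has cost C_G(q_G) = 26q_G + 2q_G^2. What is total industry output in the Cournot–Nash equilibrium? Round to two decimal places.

33.34

Cinder's profit: π_C = (149 - Q)q_C - (54q_C + (3/2)q_C²). Setting ∂π_C/∂q_C = 0: 95 - 5q_C - (q_G) = 0.
Granite's first-order condition: 123 - 6q_G - (q_C) = 0.
Rearranging gives the reaction functions q_C = (95 - q_G)/5 and q_G = (123 - q_C)/6.
Solving the pair: q_C = 447/29, q_G = 520/29.
Total output Q = 447/29 + 520/29 = 967/29.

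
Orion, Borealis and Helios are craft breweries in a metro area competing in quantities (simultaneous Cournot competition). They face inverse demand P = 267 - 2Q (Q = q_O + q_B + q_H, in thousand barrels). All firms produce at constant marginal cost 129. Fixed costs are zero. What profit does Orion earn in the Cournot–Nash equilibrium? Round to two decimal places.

595.13

Each firm earns π_i = (267 - 2Q)q_i - 129q_i.
First-order condition (treating rivals' output as given): 138 - 4q_i - 2·Σ_{j≠i} q_j = 0.
By symmetry each firm produces the same amount; substituting Σ_{j≠i} q_j = 2q_i yields q_i = 138/8 = 69/4.
Price P = 267 - 2·(207/4) = 327/2.
Orion's profit: (327/2 - 129)·(69/4) = 595.1250.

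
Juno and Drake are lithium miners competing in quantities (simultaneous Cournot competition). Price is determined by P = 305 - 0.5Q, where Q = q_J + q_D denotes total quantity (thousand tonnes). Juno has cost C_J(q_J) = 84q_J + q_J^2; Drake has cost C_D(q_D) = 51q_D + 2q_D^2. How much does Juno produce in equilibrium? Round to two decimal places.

66.31

Juno's profit: π_J = (305 - 0.5Q)q_J - (84q_J + q_J²). Setting ∂π_J/∂q_J = 0: 221 - 3q_J - (1/2)(q_D) = 0.
Drake's profit: π_D = (305 - 0.5Q)q_D - (51q_D + 2q_D²). Setting ∂π_D/∂q_D = 0: 254 - 5q_D - (1/2)(q_J) = 0.
So q_J = (221 - (1/2)q_D)/3 and q_D = (254 - (1/2)q_J)/5.
Substituting one into the other gives q_J = 66.3051 and q_D = 44.1695.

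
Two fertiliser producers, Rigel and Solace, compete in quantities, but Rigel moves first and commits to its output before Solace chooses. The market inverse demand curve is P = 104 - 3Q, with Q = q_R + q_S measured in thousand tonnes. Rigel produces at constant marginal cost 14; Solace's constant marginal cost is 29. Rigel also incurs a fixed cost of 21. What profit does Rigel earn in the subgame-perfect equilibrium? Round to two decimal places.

The follower Solace best-responds to any q_R: π_S = (104 - 3Q)q_S - 29q_S.
Follower FOC: 75 - 3q_R - 6q_S = 0, so q_S(q_R) = (75 - 3q_R)/6.
Rigel substitutes q_S(q_R) into its own profit: π_R = q_R(104 - 3q_R - (75 - 3q_R)/2) - 14q_R = (133/2 - (3/2)q_R)q_R - 14q_R.
Maximising: ∂π_R/∂q_R = 105/2 - 3q_R = 0, giving q_R = 35/2.
Then q_S = (75 - 3·(35/2))/6 = 15/4.
Price P = 104 - 3·(85/4) = 161/4.
Rigel's profit: (161/4 - 14)·(35/2) - 21 = 438.3750.

438.38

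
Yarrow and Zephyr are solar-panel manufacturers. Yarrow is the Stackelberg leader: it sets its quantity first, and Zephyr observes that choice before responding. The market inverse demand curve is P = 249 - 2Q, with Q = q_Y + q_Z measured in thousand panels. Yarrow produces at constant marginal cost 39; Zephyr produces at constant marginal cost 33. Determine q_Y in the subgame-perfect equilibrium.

51

The follower Zephyr best-responds to any q_Y: π_Z = (249 - 2Q)q_Z - 33q_Z.
Follower FOC: 216 - 2q_Y - 4q_Z = 0, so q_Z(q_Y) = (216 - 2q_Y)/4.
The leader anticipates this reaction. Substituting into P = 249 - 2Q gives P = 141 - q_Y, so π_Y = (141 - q_Y)q_Y - 39q_Y.
Maximising: ∂π_Y/∂q_Y = 102 - 2q_Y = 0, giving q_Y = 51.
Then q_Z = (216 - 2·51)/4 = 57/2.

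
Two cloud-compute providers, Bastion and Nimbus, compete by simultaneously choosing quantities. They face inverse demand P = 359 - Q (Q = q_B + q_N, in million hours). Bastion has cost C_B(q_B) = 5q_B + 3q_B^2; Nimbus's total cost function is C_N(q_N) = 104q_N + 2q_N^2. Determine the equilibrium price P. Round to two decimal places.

Bastion's profit: π_B = (359 - Q)q_B - (5q_B + 3q_B²). Setting ∂π_B/∂q_B = 0: 354 - 8q_B - (q_N) = 0.
Nimbus's first-order condition: 255 - 6q_N - (q_B) = 0.
Rearranging gives the reaction functions q_B = (354 - q_N)/8 and q_N = (255 - q_B)/6.
Solving the pair: q_B = 1869/47, q_N = 1686/47.
Total output Q = 75.6383, so price P = 359 - 75.6383 = 283.3617.

283.36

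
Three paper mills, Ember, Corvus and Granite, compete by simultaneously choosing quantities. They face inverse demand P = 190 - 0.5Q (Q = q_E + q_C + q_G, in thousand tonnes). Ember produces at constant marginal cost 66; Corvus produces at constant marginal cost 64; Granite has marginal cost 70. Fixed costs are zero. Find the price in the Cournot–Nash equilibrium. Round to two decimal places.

Ember's profit: π_E = (190 - 0.5Q)q_E - (66q_E). Setting ∂π_E/∂q_E = 0: 124 - q_E - (1/2)(q_C + q_G) = 0.
Corvus's profit: π_C = (190 - 0.5Q)q_C - (64q_C). Setting ∂π_C/∂q_C = 0: 126 - q_C - (1/2)(q_E + q_G) = 0.
Granite's first-order condition: 120 - q_G - (1/2)(q_E + q_C) = 0.
Adding the 3 conditions: 370 − Q − Q = 0, i.e. Q = 185.
Back-substituting: q_E = (124 − 185/2)/(1/2) = 63, q_C = (126 − 185/2)/(1/2) = 67, q_G = (120 − 185/2)/(1/2) = 55.
Total output Q = 185, so price P = 190 - (1/2)·185 = 195/2.

97.50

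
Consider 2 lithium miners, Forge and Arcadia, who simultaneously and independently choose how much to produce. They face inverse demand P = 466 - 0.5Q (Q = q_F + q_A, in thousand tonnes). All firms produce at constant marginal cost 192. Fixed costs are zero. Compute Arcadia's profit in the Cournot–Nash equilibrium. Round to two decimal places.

A representative firm's profit is π_i = q_i(466 - 0.5Q) - 192q_i.
First-order condition (treating rivals' output as given): 274 - q_i - (1/2)q_j = 0.
With identical firms every q_j equals q_i, so q_j = q_i and 274 = (3/2)q_i, giving q_i = 548/3.
Price P = 466 - (1/2)·(1096/3) = 850/3.
Arcadia's profit: (850/3 - 192)·(548/3) = 16683.5556.

16683.56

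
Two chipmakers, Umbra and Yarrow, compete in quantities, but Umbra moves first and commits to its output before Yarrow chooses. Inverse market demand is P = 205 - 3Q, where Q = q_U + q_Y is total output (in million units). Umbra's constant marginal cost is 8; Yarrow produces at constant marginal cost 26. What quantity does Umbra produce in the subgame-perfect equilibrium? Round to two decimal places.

Solve by backward induction. Given q_U, the follower Yarrow maximises π_Y = (205 - 3q_U - 3q_Y)q_Y - 26q_Y.
Setting the follower's marginal profit to zero, 179 - 3q_U - 6q_Y = 0, i.e. q_Y = (179 - 3q_U)/6.
Umbra substitutes q_Y(q_U) into its own profit: π_U = q_U(205 - 3q_U - (179 - 3q_U)/2) - 8q_U = (231/2 - (3/2)q_U)q_U - 8q_U.
The leader's first-order condition 215/2 - 3q_U = 0 yields q_U = 215/6.
Then q_Y = (179 - 3·(215/6))/6 = 143/12.

35.83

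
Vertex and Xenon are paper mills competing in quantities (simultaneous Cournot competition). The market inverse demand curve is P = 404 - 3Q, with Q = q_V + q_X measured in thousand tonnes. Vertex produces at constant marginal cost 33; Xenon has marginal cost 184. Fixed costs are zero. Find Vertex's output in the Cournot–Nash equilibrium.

Vertex's profit: π_V = (404 - 3Q)q_V - (33q_V). Setting ∂π_V/∂q_V = 0: 371 - 6q_V - 3(q_X) = 0.
Xenon's profit: π_X = (404 - 3Q)q_X - (184q_X). Setting ∂π_X/∂q_X = 0: 220 - 6q_X - 3(q_V) = 0.
Best responses: q_V = (371 - 3q_X)/6, q_X = (220 - 3q_V)/6.
Substituting one into the other gives q_V = 58 and q_X = 23/3.

58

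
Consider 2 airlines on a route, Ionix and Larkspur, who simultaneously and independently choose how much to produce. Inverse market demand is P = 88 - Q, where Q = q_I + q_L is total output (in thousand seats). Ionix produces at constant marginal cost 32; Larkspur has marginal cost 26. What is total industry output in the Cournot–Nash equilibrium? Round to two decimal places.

39.33

Ionix's profit: π_I = (88 - Q)q_I - (32q_I). Setting ∂π_I/∂q_I = 0: 56 - 2q_I - (q_L) = 0.
Larkspur's first-order condition: 62 - 2q_L - (q_I) = 0.
Best responses: q_I = (56 - q_L)/2, q_L = (62 - q_I)/2.
Substituting one into the other gives q_I = 50/3 and q_L = 68/3.
Total output Q = 50/3 + 68/3 = 118/3.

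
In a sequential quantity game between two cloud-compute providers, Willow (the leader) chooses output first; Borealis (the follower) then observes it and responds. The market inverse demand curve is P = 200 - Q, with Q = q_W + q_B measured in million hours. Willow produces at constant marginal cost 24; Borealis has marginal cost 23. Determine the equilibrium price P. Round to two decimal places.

Solve by backward induction. Given q_W, the follower Borealis maximises π_B = (200 - q_W - q_B)q_B - 23q_B.
Follower FOC: 177 - q_W - 2q_B = 0, so q_B(q_W) = (177 - q_W)/2.
The leader anticipates this reaction. Substituting into P = 200 - Q gives P = 223/2 - (1/2)q_W, so π_W = (223/2 - (1/2)q_W)q_W - 24q_W.
Maximising: ∂π_W/∂q_W = 175/2 - q_W = 0, giving q_W = 175/2.
Then q_B = (177 - 175/2)/2 = 179/4.
Total output Q = 529/4, so price P = 200 - 529/4 = 271/4.

67.75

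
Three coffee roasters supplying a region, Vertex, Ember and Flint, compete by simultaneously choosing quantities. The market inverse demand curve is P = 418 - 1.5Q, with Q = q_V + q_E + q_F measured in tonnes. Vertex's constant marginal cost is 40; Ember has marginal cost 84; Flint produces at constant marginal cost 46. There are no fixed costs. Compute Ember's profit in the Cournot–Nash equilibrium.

Vertex's profit: π_V = (418 - 1.5Q)q_V - (40q_V). Setting ∂π_V/∂q_V = 0: 378 - 3q_V - (3/2)(q_E + q_F) = 0.
Ember's first-order condition: 334 - 3q_E - (3/2)(q_V + q_F) = 0.
Flint's profit: π_F = (418 - 1.5Q)q_F - (46q_F). Setting ∂π_F/∂q_F = 0: 372 - 3q_F - (3/2)(q_V + q_E) = 0.
Adding the 3 first-order conditions: 1084 − 6Q = 0, so Q = 542/3.
Back-substituting: q_V = (378 − 271)/(3/2) = 214/3, q_E = (334 − 271)/(3/2) = 42, q_F = (372 − 271)/(3/2) = 202/3.
Price P = 418 - (3/2)·(542/3) = 147.
Ember's profit: (147 - 84)·42 = 2646.

2646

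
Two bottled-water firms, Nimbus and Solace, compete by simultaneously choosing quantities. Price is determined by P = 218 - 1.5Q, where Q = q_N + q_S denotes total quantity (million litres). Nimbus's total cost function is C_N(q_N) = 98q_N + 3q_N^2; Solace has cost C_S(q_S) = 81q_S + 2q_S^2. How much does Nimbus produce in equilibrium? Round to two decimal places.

Nimbus's profit: π_N = (218 - 1.5Q)q_N - (98q_N + 3q_N²). Setting ∂π_N/∂q_N = 0: 120 - 9q_N - (3/2)(q_S) = 0.
Solace's first-order condition: 137 - 7q_S - (3/2)(q_N) = 0.
So q_N = (120 - (3/2)q_S)/9 and q_S = (137 - (3/2)q_N)/7.
Substituting one into the other gives q_N = 94/9 and q_S = 52/3.

10.44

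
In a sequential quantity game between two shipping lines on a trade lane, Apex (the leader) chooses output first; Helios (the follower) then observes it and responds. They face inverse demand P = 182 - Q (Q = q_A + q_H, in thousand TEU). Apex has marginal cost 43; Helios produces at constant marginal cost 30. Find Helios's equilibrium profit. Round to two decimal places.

Solve by backward induction. Given q_A, the follower Helios maximises π_H = (182 - q_A - q_H)q_H - 30q_H.
Follower FOC: 152 - q_A - 2q_H = 0, so q_H(q_A) = (152 - q_A)/2.
The leader anticipates this reaction. Substituting into P = 182 - Q gives P = 106 - (1/2)q_A, so π_A = (106 - (1/2)q_A)q_A - 43q_A.
Maximising: ∂π_A/∂q_A = 63 - q_A = 0, giving q_A = 63.
Then q_H = (152 - 63)/2 = 89/2.
Price P = 182 - 215/2 = 149/2.
Helios's profit: (149/2 - 30)·(89/2) = 1980.2500.

1980.25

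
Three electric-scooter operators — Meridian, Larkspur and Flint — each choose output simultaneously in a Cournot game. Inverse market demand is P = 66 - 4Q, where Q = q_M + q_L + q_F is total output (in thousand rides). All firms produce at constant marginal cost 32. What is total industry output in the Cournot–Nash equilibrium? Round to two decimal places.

6.38

A representative firm's profit is π_i = q_i(66 - 4Q) - 32q_i.
Setting ∂π_i/∂q_i = 0 with rivals' quantities fixed: 34 - 8q_i - 4·Σ_{j≠i} q_j = 0.
With identical firms every q_j equals q_i, so Σ_{j≠i} q_j = 2q_i and 34 = 16q_i, giving q_i = 17/8.
Total output Q = 17/8 + 17/8 + 17/8 = 51/8.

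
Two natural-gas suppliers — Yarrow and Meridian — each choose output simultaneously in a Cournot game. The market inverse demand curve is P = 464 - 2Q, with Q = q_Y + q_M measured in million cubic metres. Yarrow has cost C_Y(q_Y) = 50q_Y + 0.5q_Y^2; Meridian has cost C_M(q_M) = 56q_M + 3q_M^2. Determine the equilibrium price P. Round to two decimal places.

Yarrow's profit: π_Y = (464 - 2Q)q_Y - (50q_Y + (1/2)q_Y²). Setting ∂π_Y/∂q_Y = 0: 414 - 5q_Y - 2(q_M) = 0.
Meridian's profit: π_M = (464 - 2Q)q_M - (56q_M + 3q_M²). Setting ∂π_M/∂q_M = 0: 408 - 10q_M - 2(q_Y) = 0.
So q_Y = (414 - 2q_M)/5 and q_M = (408 - 2q_Y)/10.
Solving the pair: q_Y = 1662/23, q_M = 606/23.
Total output Q = 98.6087, so price P = 464 - 2·98.6087 = 266.7826.

266.78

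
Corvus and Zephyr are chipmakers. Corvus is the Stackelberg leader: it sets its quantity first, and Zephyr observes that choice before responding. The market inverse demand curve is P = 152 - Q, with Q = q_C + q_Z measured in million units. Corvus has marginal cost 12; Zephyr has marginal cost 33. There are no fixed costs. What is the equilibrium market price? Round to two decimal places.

The follower Zephyr best-responds to any q_C: π_Z = (152 - Q)q_Z - 33q_Z.
Follower FOC: 119 - q_C - 2q_Z = 0, so q_Z(q_C) = (119 - q_C)/2.
Corvus substitutes q_Z(q_C) into its own profit: π_C = q_C(152 - q_C - (119 - q_C)/2) - 12q_C = (185/2 - (1/2)q_C)q_C - 12q_C.
Leader FOC: 161/2 - q_C = 0, so q_C = 161/2.
Then q_Z = (119 - 161/2)/2 = 77/4.
Total output Q = 399/4, so price P = 152 - 399/4 = 209/4.

52.25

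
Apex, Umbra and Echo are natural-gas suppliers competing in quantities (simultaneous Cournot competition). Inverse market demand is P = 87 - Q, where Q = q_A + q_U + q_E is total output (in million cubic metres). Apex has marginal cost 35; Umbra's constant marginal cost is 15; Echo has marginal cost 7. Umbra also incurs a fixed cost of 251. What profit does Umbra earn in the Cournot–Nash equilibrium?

Apex's profit: π_A = (87 - Q)q_A - (35q_A). Setting ∂π_A/∂q_A = 0: 52 - 2q_A - (q_U + q_E) = 0.
Umbra's first-order condition: 72 - 2q_U - (q_A + q_E) = 0.
Echo's first-order condition: 80 - 2q_E - (q_A + q_U) = 0.
Adding the 3 first-order conditions: 204 − 4Q = 0, so Q = 51.
Back-substituting: q_A = (52 − 51) = 1, q_U = (72 − 51) = 21, q_E = (80 − 51) = 29.
Price P = 87 - 51 = 36.
Umbra's profit: (36 - 15)·21 - 251 = 190.

190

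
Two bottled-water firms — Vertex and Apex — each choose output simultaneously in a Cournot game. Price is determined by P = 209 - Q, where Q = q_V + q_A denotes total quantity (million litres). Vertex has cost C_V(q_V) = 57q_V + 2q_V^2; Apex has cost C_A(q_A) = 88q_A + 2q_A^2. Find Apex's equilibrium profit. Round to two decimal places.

Vertex's profit: π_V = (209 - Q)q_V - (57q_V + 2q_V²). Setting ∂π_V/∂q_V = 0: 152 - 6q_V - (q_A) = 0.
Apex's profit: π_A = (209 - Q)q_A - (88q_A + 2q_A²). Setting ∂π_A/∂q_A = 0: 121 - 6q_A - (q_V) = 0.
Best responses: q_V = (152 - q_A)/6, q_A = (121 - q_V)/6.
Substituting one into the other gives q_V = 113/5 and q_A = 82/5.
Price P = 209 - 39 = 170.
Apex's profit: 170·(82/5) - 88·(82/5) - 2(82/5)² = 806.8800.

806.88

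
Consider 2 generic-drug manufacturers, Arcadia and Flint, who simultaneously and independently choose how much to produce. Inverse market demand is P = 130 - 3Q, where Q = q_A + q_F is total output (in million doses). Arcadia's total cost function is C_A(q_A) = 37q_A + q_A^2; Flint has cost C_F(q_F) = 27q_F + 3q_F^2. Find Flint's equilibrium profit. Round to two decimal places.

235.45

Arcadia's profit: π_A = (130 - 3Q)q_A - (37q_A + q_A²). Setting ∂π_A/∂q_A = 0: 93 - 8q_A - 3(q_F) = 0.
Flint's first-order condition: 103 - 12q_F - 3(q_A) = 0.
Rearranging gives the reaction functions q_A = (93 - 3q_F)/8 and q_F = (103 - 3q_A)/12.
Substituting one into the other gives q_A = 269/29 and q_F = 545/87.
Price P = 130 - 3·(1352/87) = 83.3793.
Flint's profit: 83.3793·(545/87) - 27·(545/87) - 3(545/87)² = 235.4538.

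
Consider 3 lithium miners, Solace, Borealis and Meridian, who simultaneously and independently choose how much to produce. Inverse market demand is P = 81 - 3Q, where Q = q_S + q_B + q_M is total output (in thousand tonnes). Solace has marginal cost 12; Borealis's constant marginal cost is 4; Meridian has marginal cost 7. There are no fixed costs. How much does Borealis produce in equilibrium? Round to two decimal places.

7.33

Solace's profit: π_S = (81 - 3Q)q_S - (12q_S). Setting ∂π_S/∂q_S = 0: 69 - 6q_S - 3(q_B + q_M) = 0.
Borealis's first-order condition: 77 - 6q_B - 3(q_S + q_M) = 0.
Meridian's profit: π_M = (81 - 3Q)q_M - (7q_M). Setting ∂π_M/∂q_M = 0: 74 - 6q_M - 3(q_S + q_B) = 0.
Adding the 3 conditions: 220 − 6Q − 6Q = 0, i.e. Q = 55/3.
Back-substituting: q_S = (69 − 55)/3 = 14/3, q_B = (77 − 55)/3 = 22/3, q_M = (74 − 55)/3 = 19/3.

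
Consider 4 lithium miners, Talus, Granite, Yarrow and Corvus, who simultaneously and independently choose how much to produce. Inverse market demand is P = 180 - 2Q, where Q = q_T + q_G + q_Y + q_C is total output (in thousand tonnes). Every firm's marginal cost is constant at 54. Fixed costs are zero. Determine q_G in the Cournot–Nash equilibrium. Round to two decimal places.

A representative firm's profit is π_i = q_i(180 - 2Q) - 54q_i.
Setting ∂π_i/∂q_i = 0 with rivals' quantities fixed: 126 - 4q_i - 2·Σ_{j≠i} q_j = 0.
With identical firms every q_j equals q_i, so Σ_{j≠i} q_j = 3q_i and 126 = 10q_i, giving q_i = 63/5.

12.60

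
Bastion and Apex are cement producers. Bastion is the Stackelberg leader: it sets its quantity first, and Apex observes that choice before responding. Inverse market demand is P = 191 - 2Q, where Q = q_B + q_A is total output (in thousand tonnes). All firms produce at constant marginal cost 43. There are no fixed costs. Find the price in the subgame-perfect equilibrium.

80

The follower Apex best-responds to any q_B: π_A = (191 - 2Q)q_A - 43q_A.
Setting the follower's marginal profit to zero, 148 - 2q_B - 4q_A = 0, i.e. q_A = (148 - 2q_B)/4.
Bastion substitutes q_A(q_B) into its own profit: π_B = q_B(191 - 2q_B - (148 - 2q_B)/2) - 43q_B = (117 - q_B)q_B - 43q_B.
Maximising: ∂π_B/∂q_B = 74 - 2q_B = 0, giving q_B = 37.
Then q_A = (148 - 2·37)/4 = 37/2.
Total output Q = 111/2, so price P = 191 - 2·(111/2) = 80.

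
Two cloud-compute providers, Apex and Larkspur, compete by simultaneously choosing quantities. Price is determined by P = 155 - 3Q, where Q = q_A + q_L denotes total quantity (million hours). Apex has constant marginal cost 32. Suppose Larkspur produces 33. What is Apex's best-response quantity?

4

With the rival's output fixed at 33, Apex's profit is π_A = (155 - 3·33 - 3q_A)q_A - (32q_A) = (56 - 3q_A)q_A - (32q_A).
∂π_A/∂q_A = 24 - 6q_A = 0, so q_A = 4.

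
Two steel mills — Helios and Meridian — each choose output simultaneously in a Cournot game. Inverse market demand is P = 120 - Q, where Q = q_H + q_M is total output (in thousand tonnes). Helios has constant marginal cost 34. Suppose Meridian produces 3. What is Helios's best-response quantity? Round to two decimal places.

With the rival's output fixed at 3, Helios's profit is π_H = (120 - 3 - q_H)q_H - (34q_H) = (117 - q_H)q_H - (34q_H).
∂π_H/∂q_H = 83 - 2q_H = 0, so q_H = 83/2.

41.50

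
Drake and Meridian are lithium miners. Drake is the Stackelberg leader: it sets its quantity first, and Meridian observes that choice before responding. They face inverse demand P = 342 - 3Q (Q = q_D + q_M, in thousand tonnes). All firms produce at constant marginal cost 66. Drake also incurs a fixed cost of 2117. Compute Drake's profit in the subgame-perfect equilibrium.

The follower Meridian best-responds to any q_D: π_M = (342 - 3Q)q_M - 66q_M.
Follower FOC: 276 - 3q_D - 6q_M = 0, so q_M(q_D) = (276 - 3q_D)/6.
Drake substitutes q_M(q_D) into its own profit: π_D = q_D(342 - 3q_D - (276 - 3q_D)/2) - 66q_D = (204 - (3/2)q_D)q_D - 66q_D.
Leader FOC: 138 - 3q_D = 0, so q_D = 46.
Then q_M = (276 - 3·46)/6 = 23.
Price P = 342 - 3·69 = 135.
Drake's profit: (135 - 66)·46 - 2117 = 1057.

1057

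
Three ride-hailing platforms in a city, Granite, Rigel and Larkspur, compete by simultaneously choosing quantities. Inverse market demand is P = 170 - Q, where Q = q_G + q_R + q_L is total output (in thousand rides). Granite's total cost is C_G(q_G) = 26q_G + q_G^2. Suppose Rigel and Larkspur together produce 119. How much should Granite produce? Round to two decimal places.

With rivals' combined output fixed at 119, Granite's profit is π_G = (170 - 119 - q_G)q_G - (26q_G + q_G²) = (51 - q_G)q_G - (26q_G + q_G²).
∂π_G/∂q_G = 25 - 4q_G = 0, so q_G = 25/4.

6.25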